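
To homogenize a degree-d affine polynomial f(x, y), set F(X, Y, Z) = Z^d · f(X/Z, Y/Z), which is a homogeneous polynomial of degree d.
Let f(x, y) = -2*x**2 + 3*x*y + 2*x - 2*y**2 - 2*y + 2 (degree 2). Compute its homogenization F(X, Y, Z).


F(X, Y, Z) = -2*X**2 + 3*X*Y + 2*X*Z - 2*Y**2 - 2*Y*Z + 2*Z**2

deg(f) = 2.
Substitute x = X/Z, y = Y/Z into f, then multiply by Z^2.
  monomial -2·x^2·y^0 ↦ -2·X^2·Y^0·Z^0.
  monomial 3·x^1·y^1 ↦ 3·X^1·Y^1·Z^0.
  monomial 2·x^1·y^0 ↦ 2·X^1·Y^0·Z^1.
  monomial -2·x^0·y^2 ↦ -2·X^0·Y^2·Z^0.
  monomial -2·x^0·y^1 ↦ -2·X^0·Y^1·Z^1.
  monomial 2·x^0·y^0 ↦ 2·X^0·Y^0·Z^2.
Collecting: F(X, Y, Z) = -2*X**2 + 3*X*Y + 2*X*Z - 2*Y**2 - 2*Y*Z + 2*Z**2.


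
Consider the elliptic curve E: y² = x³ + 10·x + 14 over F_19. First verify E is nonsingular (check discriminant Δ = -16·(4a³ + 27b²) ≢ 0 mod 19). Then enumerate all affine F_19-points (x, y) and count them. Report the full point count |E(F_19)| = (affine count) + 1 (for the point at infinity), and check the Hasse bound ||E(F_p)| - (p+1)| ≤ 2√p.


Affine points = {(1, 5), (1, 14), (2, 2), (2, 17), (4, 2), (4, 17), (6, 9), (6, 10), (7, 3), (7, 16), (8, 6), (8, 13), (9, 4), (9, 15), (11, 7), (11, 12), (12, 0), (13, 2), (13, 17), (15, 9), (15, 10), (17, 9), (17, 10)}; affine count = 23; |E(F_19)| = 24.

Discriminant check: Δ ∝ 4a³ + 27b² = 4·10³ + 27·14² = 4·1000 + 27·196 ≡ 1 (mod 19). Nonzero ⇒ E is nonsingular.
For each x ∈ F_19, compute rhs = x³ + 10·x + 14 mod 19, then count y ∈ F_19 with y² ≡ rhs.
  x = 0: rhs = 14, matching y values: none (0 points).
  x = 1: rhs = 6, matching y values: 5, 14 (2 points).
  x = 2: rhs = 4, matching y values: 2, 17 (2 points).
  x = 3: rhs = 14, matching y values: none (0 points).
  x = 4: rhs = 4, matching y values: 2, 17 (2 points).
  x = 5: rhs = 18, matching y values: none (0 points).
  x = 6: rhs = 5, matching y values: 9, 10 (2 points).
  x = 7: rhs = 9, matching y values: 3, 16 (2 points).
  x = 8: rhs = 17, matching y values: 6, 13 (2 points).
  x = 9: rhs = 16, matching y values: 4, 15 (2 points).
  x = 10: rhs = 12, matching y values: none (0 points).
  x = 11: rhs = 11, matching y values: 7, 12 (2 points).
  x = 12: rhs = 0, matching y values: 0 (1 points).
  x = 13: rhs = 4, matching y values: 2, 17 (2 points).
  x = 14: rhs = 10, matching y values: none (0 points).
  x = 15: rhs = 5, matching y values: 9, 10 (2 points).
  x = 16: rhs = 14, matching y values: none (0 points).
  x = 17: rhs = 5, matching y values: 9, 10 (2 points).
  x = 18: rhs = 3, matching y values: none (0 points).
Total affine count: 23.
Full point count |E(F_19)| = 23 + 1 = 24.
Hasse bound: |24 − (19+1)| = |4| = 4 ≤ 2√19 ≈ 8.7178 ✓.


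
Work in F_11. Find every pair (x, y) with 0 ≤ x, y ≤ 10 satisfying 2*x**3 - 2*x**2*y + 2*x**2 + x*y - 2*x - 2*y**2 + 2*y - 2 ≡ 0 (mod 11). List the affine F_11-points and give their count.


Affine F_11-points: {(1, 0), (1, 6), (9, 8), (9, 10), (10, 0), (10, 5)}; count = 6.

For each of the 121 pairs (x, y) ∈ F_11², evaluate f(x, y) mod 11. Record the zeros.
  x = 0: [0↦9, 1↦9, 2↦5, 3↦8, 4↦7, 5↦2, 6↦4, 7↦2, 8↦7, 9↦8, 10↦5]  zeros at y ∈ ∅
  x = 1: [0↦0, 1↦10, 2↦5, 3↦7, 4↦5, 5↦10, 6↦0, 7↦8, 8↦1, 9↦1, 10↦8]  zeros at y ∈ {0, 6}
  x = 2: [0↦7, 1↦1, 2↦2, 3↦10, 4↦3, 5↦3, 6↦10, 7↦2, 8↦1, 9↦7, 10↦9]  zeros at y ∈ ∅
  x = 3: [0↦9, 1↦5, 2↦8, 3↦7, 4↦2, 5↦4, 6↦2, 7↦7, 8↦8, 9↦5, 10↦9]  zeros at y ∈ ∅
  x = 4: [0↦7, 1↦1, 2↦2, 3↦10, 4↦3, 5↦3, 6↦10, 7↦2, 8↦1, 9↦7, 10↦9]  zeros at y ∈ ∅
  x = 5: [0↦2, 1↦1, 2↦7, 3↦9, 4↦7, 5↦1, 6↦2, 7↦10, 8↦3, 9↦3, 10↦10]  zeros at y ∈ ∅
  x = 6: [0↦6, 1↦6, 2↦2, 3↦5, 4↦4, 5↦10, 6↦1, 7↦10, 8↦4, 9↦5, 10↦2]  zeros at y ∈ ∅
  x = 7: [0↦9, 1↦6, 2↦10, 3↦10, 4↦6, 5↦9, 6↦8, 7↦3, 8↦5, 9↦3, 10↦8]  zeros at y ∈ ∅
  x = 8: [0↦1, 1↦2, 2↦10, 3↦3, 4↦3, 5↦10, 6↦2, 7↦1, 8↦7, 9↦9, 10↦7]  zeros at y ∈ ∅
  x = 9: [0↦5, 1↦6, 2↦3, 3↦7, 4↦7, 5↦3, 6↦6, 7↦5, 8↦0, 9↦2, 10↦0]  zeros at y ∈ {8, 10}
  x = 10: [0↦0, 1↦8, 2↦1, 3↦1, 4↦8, 5↦0, 6↦10, 7↦5, 8↦7, 9↦5, 10↦10]  zeros at y ∈ {0, 5}
Collecting zeros: affine points = {(1, 0), (1, 6), (9, 8), (9, 10), (10, 0), (10, 5)}.
Total count |C(F_11)_aff| = 6.


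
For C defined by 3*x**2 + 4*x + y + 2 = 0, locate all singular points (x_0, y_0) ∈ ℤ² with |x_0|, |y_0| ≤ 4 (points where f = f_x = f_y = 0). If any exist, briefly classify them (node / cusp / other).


No singular points in the scanned grid; C is smooth there.

Compute partial derivatives:
  f_x = 6*x + 4.
  f_y = 1.
f_y = 1 is a nonzero constant, so f_y never vanishes: no point (x, y) can satisfy f = f_x = f_y = 0. In particular no (x, y) ∈ {−4, ..., 4}² is singular; the curve is smooth.


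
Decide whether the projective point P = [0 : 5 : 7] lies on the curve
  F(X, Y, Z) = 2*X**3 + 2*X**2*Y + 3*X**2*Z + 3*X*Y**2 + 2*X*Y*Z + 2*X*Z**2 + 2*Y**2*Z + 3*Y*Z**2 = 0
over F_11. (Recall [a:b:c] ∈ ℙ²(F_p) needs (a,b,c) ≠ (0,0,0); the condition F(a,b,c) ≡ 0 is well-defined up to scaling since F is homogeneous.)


F(0,5,7) ≡ 7 (mod 11); P is NOT on the curve.

Evaluate F(0, 5, 7) term-by-term (mod 11).
  2*X**3 ↦ 2·0·1·1 = 0
  2*X**2*Y ↦ 2·0·5·1 = 0
  3*X**2*Z ↦ 3·0·1·7 = 0
  3*X*Y**2 ↦ 3·0·25·1 = 0
  2*X*Y*Z ↦ 2·0·5·7 = 0
  2*X*Z**2 ↦ 2·0·1·49 = 0
  2*Y**2*Z ↦ 2·1·25·7 = 350
  3*Y*Z**2 ↦ 3·1·5·49 = 735
Sum: F(0, 5, 7) = (0) + (0) + (0) + (0) + (0) + (0) + (350) + (735) = 1085.
Reducing mod 11: 1085 ≡ 7 (mod 11).
Since F(a, b, c) ≡ 7 ≠ 0 (mod 11), P does NOT lie on the curve.


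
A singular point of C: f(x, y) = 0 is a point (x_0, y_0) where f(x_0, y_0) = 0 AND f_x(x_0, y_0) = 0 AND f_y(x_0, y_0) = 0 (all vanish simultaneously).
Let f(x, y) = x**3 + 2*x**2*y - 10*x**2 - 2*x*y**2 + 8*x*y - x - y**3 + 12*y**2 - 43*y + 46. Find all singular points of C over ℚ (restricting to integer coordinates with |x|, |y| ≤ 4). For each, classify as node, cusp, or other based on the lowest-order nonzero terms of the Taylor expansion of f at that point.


Singular points: {(1, 3)}; classification: node.

Compute partial derivatives:
  f_x = 3*x**2 + 4*x*y - 20*x - 2*y**2 + 8*y - 1.
  f_y = 2*x**2 - 4*x*y + 8*x - 3*y**2 + 24*y - 43.
Scan x_0 ∈ {−4, ..., 4}. For each x_0, f_y(x_0, y) is a polynomial in y; find its integer roots y ∈ {−4, ..., 4}, then test f_x and f at those candidates.
  x = -4: f_y(-4, y) = -3*y**2 + 40*y - 43; no integer root y with |y| ≤ 4.
  x = -3: f_y(-3, y) = -3*y**2 + 36*y - 49; no integer root y with |y| ≤ 4.
  x = -2: f_y(-2, y) = -3*y**2 + 32*y - 51; no integer root y with |y| ≤ 4.
  x = -1: f_y(-1, y) = -3*y**2 + 28*y - 49; no integer root y with |y| ≤ 4.
  x = 0: f_y(0, y) = -3*y**2 + 24*y - 43; no integer root y with |y| ≤ 4.
  x = 1: f_y(1, y) = -3*y**2 + 20*y - 33; vanishes at y ∈ {3}. (1, 3): f_x = 0, f = 0 — SINGULAR.
  x = 2: f_y(2, y) = -3*y**2 + 16*y - 19; no integer root y with |y| ≤ 4.
  x = 3: f_y(3, y) = -3*y**2 + 12*y - 1; no integer root y with |y| ≤ 4.
  x = 4: f_y(4, y) = -3*y**2 + 8*y + 21; no integer root y with |y| ≤ 4.
Only singular point on the grid: (1, 3).
Classify: substitute x = 1 + u, y = 3 + v and expand: f = u**3 + 2*u**2*v - u**2 - 2*u*v**2 - v**3 + v**2.
No constant or linear terms (consistent with a singular point). Quadratic part: -u**2 + v**2. Cubic part: u**3 + 2*u**2*v - 2*u*v**2 - v**3.
The quadratic part v**2 - u**2 = (v − u)(v + u) splits into two distinct linear factors, so there are two distinct tangent lines y − 3 = ±(x − 1) — this is a node (ordinary double point).
Classification: node.


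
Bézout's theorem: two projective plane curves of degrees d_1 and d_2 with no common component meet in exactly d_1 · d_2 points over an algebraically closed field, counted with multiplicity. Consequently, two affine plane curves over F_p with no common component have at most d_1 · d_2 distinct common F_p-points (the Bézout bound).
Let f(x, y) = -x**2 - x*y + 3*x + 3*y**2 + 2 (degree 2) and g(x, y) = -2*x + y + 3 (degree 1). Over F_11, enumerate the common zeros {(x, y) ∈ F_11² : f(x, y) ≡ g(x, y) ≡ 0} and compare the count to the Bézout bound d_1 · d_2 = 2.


Common zeros: ∅; count = 0; Bézout bound = 2.

deg(f) = 2, deg(g) = 1, so Bézout bound = 2.
Scan x ∈ F_11. For each x, list the y ∈ F_11 with f(x, y) ≡ 0 and those with g(x, y) ≡ 0 (mod 11); the common zeros in that column are the intersection.
  x = 0: f ≡ 0 at y ∈ {5, 6}; g ≡ 0 at y ∈ {8}; common: ∅.
  x = 1: f ≡ 0 at y ∈ ∅; g ≡ 0 at y ∈ {10}; common: ∅.
  x = 2: f ≡ 0 at y ∈ {4}; g ≡ 0 at y ∈ {1}; common: ∅.
  x = 3: f ≡ 0 at y ∈ ∅; g ≡ 0 at y ∈ {3}; common: ∅.
  x = 4: f ≡ 0 at y ∈ ∅; g ≡ 0 at y ∈ {5}; common: ∅.
  x = 5: f ≡ 0 at y ∈ {10}; g ≡ 0 at y ∈ {7}; common: ∅.
  x = 6: f ≡ 0 at y ∈ ∅; g ≡ 0 at y ∈ {9}; common: ∅.
  x = 7: f ≡ 0 at y ∈ {8, 9}; g ≡ 0 at y ∈ {0}; common: ∅.
  x = 8: f ≡ 0 at y ∈ {4, 6}; g ≡ 0 at y ∈ {2}; common: ∅.
  x = 9: f ≡ 0 at y ∈ {5, 9}; g ≡ 0 at y ∈ {4}; common: ∅.
  x = 10: f ≡ 0 at y ∈ {8, 10}; g ≡ 0 at y ∈ {6}; common: ∅.
Collecting: common zeros = ∅, so the count is 0.
Comparison with the Bézout bound: 0 ≤ 2 = deg(f)·deg(g), as expected for curves with no common component (the affine F_11-count falls short of the bound because intersections may lie at infinity, over extension fields, or carry multiplicity).


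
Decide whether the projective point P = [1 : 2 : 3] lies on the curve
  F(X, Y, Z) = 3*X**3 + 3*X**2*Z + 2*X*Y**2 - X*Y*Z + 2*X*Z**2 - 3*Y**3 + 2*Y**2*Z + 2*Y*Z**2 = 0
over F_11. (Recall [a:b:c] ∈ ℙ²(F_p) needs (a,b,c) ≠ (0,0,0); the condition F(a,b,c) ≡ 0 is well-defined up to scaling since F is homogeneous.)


F(1,2,3) ≡ 2 (mod 11); P is NOT on the curve.

Evaluate F(1, 2, 3) term-by-term (mod 11).
  3*X**3 ↦ 3·1·1·1 = 3
  3*X**2*Z ↦ 3·1·1·3 = 9
  2*X*Y**2 ↦ 2·1·4·1 = 8
  -X*Y*Z ↦ -1·1·2·3 = -6
  2*X*Z**2 ↦ 2·1·1·9 = 18
  -3*Y**3 ↦ -3·1·8·1 = -24
  2*Y**2*Z ↦ 2·1·4·3 = 24
  2*Y*Z**2 ↦ 2·1·2·9 = 36
Sum: F(1, 2, 3) = (3) + (9) + (8) + (-6) + (18) + (-24) + (24) + (36) = 68.
Reducing mod 11: 68 ≡ 2 (mod 11).
Since F(a, b, c) ≡ 2 ≠ 0 (mod 11), P does NOT lie on the curve.


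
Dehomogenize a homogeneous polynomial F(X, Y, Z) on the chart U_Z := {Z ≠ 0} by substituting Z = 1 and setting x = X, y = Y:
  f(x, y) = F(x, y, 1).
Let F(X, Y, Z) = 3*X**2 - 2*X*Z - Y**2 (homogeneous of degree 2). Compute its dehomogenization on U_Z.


f(x, y) = 3*x**2 - 2*x - y**2

On U_Z we set Z = 1. Each monomial c·X^i·Y^j·Z^k in F becomes c·x^i·y^j·1^k = c·x^i·y^j.
Substituting Z = 1: F(X, Y, 1) = 3*x**2 - 2*x - y**2.
Note: deg(f) ≤ deg(F) = 2; strict inequality happens when F is divisible by Z (lost terms).


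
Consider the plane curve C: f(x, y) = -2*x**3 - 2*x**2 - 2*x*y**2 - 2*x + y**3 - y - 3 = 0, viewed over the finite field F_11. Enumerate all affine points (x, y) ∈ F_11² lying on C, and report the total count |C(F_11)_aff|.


Affine F_11-points: {(1, 1), (1, 2), (1, 10), (2, 5), (3, 2), (4, 9), (6, 2), (9, 6)}; count = 8.

For each of the 121 pairs (x, y) ∈ F_11², evaluate f(x, y) mod 11. Record the zeros.
  x = 0: [0↦8, 1↦8, 2↦3, 3↦10, 4↦2, 5↦7, 6↦9, 7↦3, 8↦6, 9↦2, 10↦8]  zeros at y ∈ ∅
  x = 1: [0↦2, 1↦0, 2↦0, 3↦8, 4↦8, 5↦6, 6↦8, 7↦9, 8↦4, 9↦10, 10↦0]  zeros at y ∈ {1, 2, 10}
  x = 2: [0↦2, 1↦9, 2↦3, 3↦1, 4↦9, 5↦0, 6↦2, 7↦10, 8↦8, 9↦2, 10↦9]  zeros at y ∈ {5}
  x = 3: [0↦7, 1↦1, 2↦0, 3↦10, 4↦4, 5↦10, 6↦1, 7↦5, 8↦6, 9↦10, 10↦1]  zeros at y ∈ {2}
  x = 4: [0↦5, 1↦8, 2↦1, 3↦1, 4↦3, 5↦2, 6↦4, 7↦4, 8↦8, 9↦0, 10↦8]  zeros at y ∈ {9}
  x = 5: [0↦6, 1↦7, 2↦5, 3↦6, 4↦5, 5↦8, 6↦10, 7↦6, 8↦2, 9↦4, 10↦7]  zeros at y ∈ ∅
  x = 6: [0↦9, 1↦8, 2↦0, 3↦2, 4↦9, 5↦5, 6↦7, 7↦10, 8↦9, 9↦10, 10↦8]  zeros at y ∈ {2}
  x = 7: [0↦2, 1↦10, 2↦7, 3↦10, 4↦3, 5↦3, 6↦5, 7↦4, 8↦6, 9↦6, 10↦10]  zeros at y ∈ ∅
  x = 8: [0↦6, 1↦1, 2↦3, 3↦7, 4↦8, 5↦1, 6↦3, 7↦9, 8↦3, 9↦2, 10↦1]  zeros at y ∈ ∅
  x = 9: [0↦9, 1↦2, 2↦9, 3↦3, 4↦1, 5↦9, 6↦0, 7↦2, 8↦10, 9↦8, 10↦2]  zeros at y ∈ {6}
  x = 10: [0↦10, 1↦1, 2↦2, 3↦8, 4↦3, 5↦4, 6↦6, 7↦4, 8↦4, 9↦1, 10↦1]  zeros at y ∈ ∅
Collecting zeros: affine points = {(1, 1), (1, 2), (1, 10), (2, 5), (3, 2), (4, 9), (6, 2), (9, 6)}.
Total count |C(F_11)_aff| = 8.


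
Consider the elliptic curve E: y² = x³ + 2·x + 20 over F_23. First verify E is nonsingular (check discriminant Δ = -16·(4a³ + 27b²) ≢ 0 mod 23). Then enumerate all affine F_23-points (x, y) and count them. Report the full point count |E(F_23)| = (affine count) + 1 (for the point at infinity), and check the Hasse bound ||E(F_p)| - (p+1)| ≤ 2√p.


Affine points = {(1, 0), (2, 3), (2, 20), (4, 0), (6, 8), (6, 15), (7, 3), (7, 20), (9, 10), (9, 13), (11, 4), (11, 19), (12, 1), (12, 22), (13, 9), (13, 14), (14, 3), (14, 20), (16, 10), (16, 13), (18, 0), (21, 10), (21, 13)}; affine count = 23; |E(F_23)| = 24.

Discriminant check: Δ ∝ 4a³ + 27b² = 4·2³ + 27·20² = 4·8 + 27·400 ≡ 22 (mod 23). Nonzero ⇒ E is nonsingular.
For each x ∈ F_23, compute rhs = x³ + 2·x + 20 mod 23, then count y ∈ F_23 with y² ≡ rhs.
  x = 0: rhs = 20, matching y values: none (0 points).
  x = 1: rhs = 0, matching y values: 0 (1 points).
  x = 2: rhs = 9, matching y values: 3, 20 (2 points).
  x = 3: rhs = 7, matching y values: none (0 points).
  x = 4: rhs = 0, matching y values: 0 (1 points).
  x = 5: rhs = 17, matching y values: none (0 points).
  x = 6: rhs = 18, matching y values: 8, 15 (2 points).
  x = 7: rhs = 9, matching y values: 3, 20 (2 points).
  x = 8: rhs = 19, matching y values: none (0 points).
  x = 9: rhs = 8, matching y values: 10, 13 (2 points).
  x = 10: rhs = 5, matching y values: none (0 points).
  x = 11: rhs = 16, matching y values: 4, 19 (2 points).
  x = 12: rhs = 1, matching y values: 1, 22 (2 points).
  x = 13: rhs = 12, matching y values: 9, 14 (2 points).
  x = 14: rhs = 9, matching y values: 3, 20 (2 points).
  x = 15: rhs = 21, matching y values: none (0 points).
  x = 16: rhs = 8, matching y values: 10, 13 (2 points).
  x = 17: rhs = 22, matching y values: none (0 points).
  x = 18: rhs = 0, matching y values: 0 (1 points).
  x = 19: rhs = 17, matching y values: none (0 points).
  x = 20: rhs = 10, matching y values: none (0 points).
  x = 21: rhs = 8, matching y values: 10, 13 (2 points).
  x = 22: rhs = 17, matching y values: none (0 points).
Total affine count: 23.
Full point count |E(F_23)| = 23 + 1 = 24.
Hasse bound: |24 − (23+1)| = |0| = 0 ≤ 2√23 ≈ 9.5917 ✓.


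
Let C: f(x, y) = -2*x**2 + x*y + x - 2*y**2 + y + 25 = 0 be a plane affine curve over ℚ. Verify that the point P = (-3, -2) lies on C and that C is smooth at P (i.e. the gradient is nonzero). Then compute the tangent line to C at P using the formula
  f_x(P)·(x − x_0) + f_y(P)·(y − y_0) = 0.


Tangent line at P: 11*x + 6*y + 45 = 0.

Step 1: f(-3, -2) = 0, so P lies on C.
Step 2: partial derivatives
  f_x(x, y) = -4*x + y + 1, f_y(x, y) = x - 4*y + 1.
  f_x(P) = 11, f_y(P) = 6 (gradient nonzero, so P is smooth).
Step 3: tangent line at P: 11·(x − -3) + 6·(y − -2) = 0.
Expanding: 11*x + 6*y + 45 = 0.


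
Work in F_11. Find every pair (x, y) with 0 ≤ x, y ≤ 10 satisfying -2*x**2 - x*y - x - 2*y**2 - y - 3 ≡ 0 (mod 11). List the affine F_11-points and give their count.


Affine F_11-points: {(1, 5), (2, 7), (2, 8), (3, 10), (5, 1), (5, 7), (7, 2), (7, 5), (8, 2), (8, 10), (10, 3), (10, 8)}; count = 12.

For each of the 121 pairs (x, y) ∈ F_11², evaluate f(x, y) mod 11. Record the zeros.
  x = 0: [0↦8, 1↦5, 2↦9, 3↦9, 4↦5, 5↦8, 6↦7, 7↦2, 8↦4, 9↦2, 10↦7]  zeros at y ∈ ∅
  x = 1: [0↦5, 1↦1, 2↦4, 3↦3, 4↦9, 5↦0, 6↦9, 7↦3, 8↦4, 9↦1, 10↦5]  zeros at y ∈ {5}
  x = 2: [0↦9, 1↦4, 2↦6, 3↦4, 4↦9, 5↦10, 6↦7, 7↦0, 8↦0, 9↦7, 10↦10]  zeros at y ∈ {7, 8}
  x = 3: [0↦9, 1↦3, 2↦4, 3↦1, 4↦5, 5↦5, 6↦1, 7↦4, 8↦3, 9↦9, 10↦0]  zeros at y ∈ {10}
  x = 4: [0↦5, 1↦9, 2↦9, 3↦5, 4↦8, 5↦7, 6↦2, 7↦4, 8↦2, 9↦7, 10↦8]  zeros at y ∈ ∅
  x = 5: [0↦8, 1↦0, 2↦10, 3↦5, 4↦7, 5↦5, 6↦10, 7↦0, 8↦8, 9↦1, 10↦1]  zeros at y ∈ {1, 7}
  x = 6: [0↦7, 1↦9, 2↦7, 3↦1, 4↦2, 5↦10, 6↦3, 7↦3, 8↦10, 9↦2, 10↦1]  zeros at y ∈ ∅
  x = 7: [0↦2, 1↦3, 2↦0, 3↦4, 4↦4, 5↦0, 6↦3, 7↦2, 8↦8, 9↦10, 10↦8]  zeros at y ∈ {2, 5}
  x = 8: [0↦4, 1↦4, 2↦0, 3↦3, 4↦2, 5↦8, 6↦10, 7↦8, 8↦2, 9↦3, 10↦0]  zeros at y ∈ {2, 10}
  x = 9: [0↦2, 1↦1, 2↦7, 3↦9, 4↦7, 5↦1, 6↦2, 7↦10, 8↦3, 9↦3, 10↦10]  zeros at y ∈ ∅
  x = 10: [0↦7, 1↦5, 2↦10, 3↦0, 4↦8, 5↦1, 6↦1, 7↦8, 8↦0, 9↦10, 10↦5]  zeros at y ∈ {3, 8}
Collecting zeros: affine points = {(1, 5), (2, 7), (2, 8), (3, 10), (5, 1), (5, 7), (7, 2), (7, 5), (8, 2), (8, 10), (10, 3), (10, 8)}.
Total count |C(F_11)_aff| = 12.


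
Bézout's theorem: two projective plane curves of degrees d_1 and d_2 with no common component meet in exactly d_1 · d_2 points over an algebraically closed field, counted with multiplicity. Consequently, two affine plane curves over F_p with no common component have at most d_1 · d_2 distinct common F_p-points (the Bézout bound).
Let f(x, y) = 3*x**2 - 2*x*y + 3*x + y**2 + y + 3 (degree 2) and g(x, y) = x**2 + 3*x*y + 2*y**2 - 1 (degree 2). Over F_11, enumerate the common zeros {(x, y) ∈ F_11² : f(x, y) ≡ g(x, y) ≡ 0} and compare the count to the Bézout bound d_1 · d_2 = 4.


Common zeros: ∅; count = 0; Bézout bound = 4.

deg(f) = 2, deg(g) = 2, so Bézout bound = 4.
Scan x ∈ F_11. For each x, list the y ∈ F_11 with f(x, y) ≡ 0 and those with g(x, y) ≡ 0 (mod 11); the common zeros in that column are the intersection.
  x = 0: f ≡ 0 at y ∈ {5}; g ≡ 0 at y ∈ ∅; common: ∅.
  x = 1: f ≡ 0 at y ∈ {2, 10}; g ≡ 0 at y ∈ {0, 4}; common: ∅.
  x = 2: f ≡ 0 at y ∈ ∅; g ≡ 0 at y ∈ {1, 7}; common: ∅.
  x = 3: f ≡ 0 at y ∈ {2, 3}; g ≡ 0 at y ∈ ∅; common: ∅.
  x = 4: f ≡ 0 at y ∈ ∅; g ≡ 0 at y ∈ ∅; common: ∅.
  x = 5: f ≡ 0 at y ∈ ∅; g ≡ 0 at y ∈ {10}; common: ∅.
  x = 6: f ≡ 0 at y ∈ {5, 6}; g ≡ 0 at y ∈ {1}; common: ∅.
  x = 7: f ≡ 0 at y ∈ ∅; g ≡ 0 at y ∈ ∅; common: ∅.
  x = 8: f ≡ 0 at y ∈ {6, 9}; g ≡ 0 at y ∈ ∅; common: ∅.
  x = 9: f ≡ 0 at y ∈ {3}; g ≡ 0 at y ∈ {4, 10}; common: ∅.
  x = 10: f ≡ 0 at y ∈ ∅; g ≡ 0 at y ∈ {0, 7}; common: ∅.
Collecting: common zeros = ∅, so the count is 0.
Comparison with the Bézout bound: 0 ≤ 4 = deg(f)·deg(g), as expected for curves with no common component (the affine F_11-count falls short of the bound because intersections may lie at infinity, over extension fields, or carry multiplicity).


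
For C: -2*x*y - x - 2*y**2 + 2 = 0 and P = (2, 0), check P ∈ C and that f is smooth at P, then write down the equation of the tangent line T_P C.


Tangent line at P: -x - 4*y + 2 = 0.

Step 1: f(2, 0) = 0, so P lies on C.
Step 2: partial derivatives
  f_x(x, y) = -2*y - 1, f_y(x, y) = -2*x - 4*y.
  f_x(P) = -1, f_y(P) = -4 (gradient nonzero, so P is smooth).
Step 3: tangent line at P: -1·(x − 2) + -4·(y − 0) = 0.
Expanding: -x - 4*y + 2 = 0.


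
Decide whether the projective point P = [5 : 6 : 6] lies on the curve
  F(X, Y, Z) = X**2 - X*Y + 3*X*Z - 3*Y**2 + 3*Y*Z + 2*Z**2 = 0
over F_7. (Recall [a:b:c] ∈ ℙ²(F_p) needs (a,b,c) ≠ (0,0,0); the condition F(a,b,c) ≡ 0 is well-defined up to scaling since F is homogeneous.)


F(5,6,6) ≡ 3 (mod 7); P is NOT on the curve.

Evaluate F(5, 6, 6) term-by-term (mod 7).
  X**2 ↦ 1·25·1·1 = 25
  -X*Y ↦ -1·5·6·1 = -30
  3*X*Z ↦ 3·5·1·6 = 90
  -3*Y**2 ↦ -3·1·36·1 = -108
  3*Y*Z ↦ 3·1·6·6 = 108
  2*Z**2 ↦ 2·1·1·36 = 72
Sum: F(5, 6, 6) = (25) + (-30) + (90) + (-108) + (108) + (72) = 157.
Reducing mod 7: 157 ≡ 3 (mod 7).
Since F(a, b, c) ≡ 3 ≠ 0 (mod 7), P does NOT lie on the curve.


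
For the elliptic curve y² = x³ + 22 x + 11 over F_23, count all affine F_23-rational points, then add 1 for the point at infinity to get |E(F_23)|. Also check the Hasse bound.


Affine points = {(3, 9), (3, 14), (4, 5), (4, 18), (5, 4), (5, 19), (7, 5), (7, 18), (8, 3), (8, 20), (9, 8), (9, 15), (10, 9), (10, 14), (12, 5), (12, 18), (14, 2), (14, 21), (15, 6), (15, 17), (17, 10), (17, 13), (18, 11), (18, 12)}; affine count = 24; |E(F_23)| = 25.

Discriminant check: Δ ∝ 4a³ + 27b² = 4·22³ + 27·11² = 4·10648 + 27·121 ≡ 20 (mod 23). Nonzero ⇒ E is nonsingular.
For each x ∈ F_23, compute rhs = x³ + 22·x + 11 mod 23, then count y ∈ F_23 with y² ≡ rhs.
  x = 0: rhs = 11, matching y values: none (0 points).
  x = 1: rhs = 11, matching y values: none (0 points).
  x = 2: rhs = 17, matching y values: none (0 points).
  x = 3: rhs = 12, matching y values: 9, 14 (2 points).
  x = 4: rhs = 2, matching y values: 5, 18 (2 points).
  x = 5: rhs = 16, matching y values: 4, 19 (2 points).
  x = 6: rhs = 14, matching y values: none (0 points).
  x = 7: rhs = 2, matching y values: 5, 18 (2 points).
  x = 8: rhs = 9, matching y values: 3, 20 (2 points).
  x = 9: rhs = 18, matching y values: 8, 15 (2 points).
  x = 10: rhs = 12, matching y values: 9, 14 (2 points).
  x = 11: rhs = 20, matching y values: none (0 points).
  x = 12: rhs = 2, matching y values: 5, 18 (2 points).
  x = 13: rhs = 10, matching y values: none (0 points).
  x = 14: rhs = 4, matching y values: 2, 21 (2 points).
  x = 15: rhs = 13, matching y values: 6, 17 (2 points).
  x = 16: rhs = 20, matching y values: none (0 points).
  x = 17: rhs = 8, matching y values: 10, 13 (2 points).
  x = 18: rhs = 6, matching y values: 11, 12 (2 points).
  x = 19: rhs = 20, matching y values: none (0 points).
  x = 20: rhs = 10, matching y values: none (0 points).
  x = 21: rhs = 5, matching y values: none (0 points).
  x = 22: rhs = 11, matching y values: none (0 points).
Total affine count: 24.
Full point count |E(F_23)| = 24 + 1 = 25.
Hasse bound: |25 − (23+1)| = |1| = 1 ≤ 2√23 ≈ 9.5917 ✓.


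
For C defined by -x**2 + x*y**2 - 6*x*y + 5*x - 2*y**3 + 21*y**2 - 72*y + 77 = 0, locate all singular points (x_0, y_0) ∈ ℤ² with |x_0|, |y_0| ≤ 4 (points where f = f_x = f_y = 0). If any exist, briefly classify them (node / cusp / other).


Singular points: {(-2, 3)}; classification: node.

Compute partial derivatives:
  f_x = -2*x + y**2 - 6*y + 5.
  f_y = 2*x*y - 6*x - 6*y**2 + 42*y - 72.
Scan x_0 ∈ {−4, ..., 4}. For each x_0, f_y(x_0, y) is a polynomial in y; find its integer roots y ∈ {−4, ..., 4}, then test f_x and f at those candidates.
  x = -4: f_y(-4, y) = -6*y**2 + 34*y - 48; vanishes at y ∈ {3}. (-4, 3): f_x = 4 ≠ 0.
  x = -3: f_y(-3, y) = -6*y**2 + 36*y - 54; vanishes at y ∈ {3}. (-3, 3): f_x = 2 ≠ 0.
  x = -2: f_y(-2, y) = -6*y**2 + 38*y - 60; vanishes at y ∈ {3}. (-2, 3): f_x = 0, f = 0 — SINGULAR.
  x = -1: f_y(-1, y) = -6*y**2 + 40*y - 66; vanishes at y ∈ {3}. (-1, 3): f_x = -2 ≠ 0.
  x = 0: f_y(0, y) = -6*y**2 + 42*y - 72; vanishes at y ∈ {3, 4}. (0, 3): f_x = -4 ≠ 0; (0, 4): f_x = -3 ≠ 0.
  x = 1: f_y(1, y) = -6*y**2 + 44*y - 78; vanishes at y ∈ {3}. (1, 3): f_x = -6 ≠ 0.
  x = 2: f_y(2, y) = -6*y**2 + 46*y - 84; vanishes at y ∈ {3}. (2, 3): f_x = -8 ≠ 0.
  x = 3: f_y(3, y) = -6*y**2 + 48*y - 90; vanishes at y ∈ {3}. (3, 3): f_x = -10 ≠ 0.
  x = 4: f_y(4, y) = -6*y**2 + 50*y - 96; vanishes at y ∈ {3}. (4, 3): f_x = -12 ≠ 0.
Only singular point on the grid: (-2, 3).
Classify: substitute x = -2 + u, y = 3 + v and expand: f = -u**2 + u*v**2 - 2*v**3 + v**2.
No constant or linear terms (consistent with a singular point). Quadratic part: -u**2 + v**2. Cubic part: u*v**2 - 2*v**3.
The quadratic part v**2 - u**2 = (v − u)(v + u) splits into two distinct linear factors, so there are two distinct tangent lines y − 3 = ±(x − -2) — this is a node (ordinary double point).
Classification: node.


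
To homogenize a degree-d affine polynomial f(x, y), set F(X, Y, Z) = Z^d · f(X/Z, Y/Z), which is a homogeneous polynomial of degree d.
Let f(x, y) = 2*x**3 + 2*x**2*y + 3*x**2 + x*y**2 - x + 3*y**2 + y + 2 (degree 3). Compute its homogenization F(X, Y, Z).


F(X, Y, Z) = 2*X**3 + 2*X**2*Y + 3*X**2*Z + X*Y**2 - X*Z**2 + 3*Y**2*Z + Y*Z**2 + 2*Z**3

deg(f) = 3.
Substitute x = X/Z, y = Y/Z into f, then multiply by Z^3.
  monomial 2·x^3·y^0 ↦ 2·X^3·Y^0·Z^0.
  monomial 2·x^2·y^1 ↦ 2·X^2·Y^1·Z^0.
  monomial 3·x^2·y^0 ↦ 3·X^2·Y^0·Z^1.
  monomial 1·x^1·y^2 ↦ 1·X^1·Y^2·Z^0.
  monomial -1·x^1·y^0 ↦ -1·X^1·Y^0·Z^2.
  monomial 3·x^0·y^2 ↦ 3·X^0·Y^2·Z^1.
  monomial 1·x^0·y^1 ↦ 1·X^0·Y^1·Z^2.
  monomial 2·x^0·y^0 ↦ 2·X^0·Y^0·Z^3.
Collecting: F(X, Y, Z) = 2*X**3 + 2*X**2*Y + 3*X**2*Z + X*Y**2 - X*Z**2 + 3*Y**2*Z + Y*Z**2 + 2*Z**3.


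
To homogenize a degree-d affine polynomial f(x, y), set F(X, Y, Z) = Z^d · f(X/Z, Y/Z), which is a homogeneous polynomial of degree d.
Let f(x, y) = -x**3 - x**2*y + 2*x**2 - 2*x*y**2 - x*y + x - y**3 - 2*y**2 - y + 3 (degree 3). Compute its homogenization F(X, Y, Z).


F(X, Y, Z) = -X**3 - X**2*Y + 2*X**2*Z - 2*X*Y**2 - X*Y*Z + X*Z**2 - Y**3 - 2*Y**2*Z - Y*Z**2 + 3*Z**3

deg(f) = 3.
Substitute x = X/Z, y = Y/Z into f, then multiply by Z^3.
  monomial -1·x^3·y^0 ↦ -1·X^3·Y^0·Z^0.
  monomial -1·x^2·y^1 ↦ -1·X^2·Y^1·Z^0.
  monomial 2·x^2·y^0 ↦ 2·X^2·Y^0·Z^1.
  monomial -2·x^1·y^2 ↦ -2·X^1·Y^2·Z^0.
  monomial -1·x^1·y^1 ↦ -1·X^1·Y^1·Z^1.
  monomial 1·x^1·y^0 ↦ 1·X^1·Y^0·Z^2.
  monomial -1·x^0·y^3 ↦ -1·X^0·Y^3·Z^0.
  monomial -2·x^0·y^2 ↦ -2·X^0·Y^2·Z^1.
  monomial -1·x^0·y^1 ↦ -1·X^0·Y^1·Z^2.
  monomial 3·x^0·y^0 ↦ 3·X^0·Y^0·Z^3.
Collecting: F(X, Y, Z) = -X**3 - X**2*Y + 2*X**2*Z - 2*X*Y**2 - X*Y*Z + X*Z**2 - Y**3 - 2*Y**2*Z - Y*Z**2 + 3*Z**3.


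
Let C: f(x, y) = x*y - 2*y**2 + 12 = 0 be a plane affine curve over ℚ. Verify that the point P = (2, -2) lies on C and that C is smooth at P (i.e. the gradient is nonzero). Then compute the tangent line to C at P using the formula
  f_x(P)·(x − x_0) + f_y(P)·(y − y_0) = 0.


Tangent line at P: -2*x + 10*y + 24 = 0.

Step 1: f(2, -2) = 0, so P lies on C.
Step 2: partial derivatives
  f_x(x, y) = y, f_y(x, y) = x - 4*y.
  f_x(P) = -2, f_y(P) = 10 (gradient nonzero, so P is smooth).
Step 3: tangent line at P: -2·(x − 2) + 10·(y − -2) = 0.
Expanding: -2*x + 10*y + 24 = 0.


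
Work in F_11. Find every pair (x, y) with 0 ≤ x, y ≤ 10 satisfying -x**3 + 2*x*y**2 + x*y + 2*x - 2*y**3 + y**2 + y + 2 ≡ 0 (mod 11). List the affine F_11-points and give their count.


Affine F_11-points: {(2, 8), (4, 6), (4, 7), (4, 8), (5, 8), (8, 10), (9, 1), (10, 4)}; count = 8.

For each of the 121 pairs (x, y) ∈ F_11², evaluate f(x, y) mod 11. Record the zeros.
  x = 0: [0↦2, 1↦2, 2↦3, 3↦4, 4↦4, 5↦2, 6↦8, 7↦10, 8↦7, 9↦9, 10↦4]  zeros at y ∈ ∅
  x = 1: [0↦3, 1↦6, 2↦3, 3↦4, 4↦8, 5↦3, 6↦10, 7↦6, 8↦1, 9↦5, 10↦6]  zeros at y ∈ ∅
  x = 2: [0↦9, 1↦4, 2↦8, 3↦9, 4↦6, 5↦9, 6↦6, 7↦7, 8↦0, 9↦6, 10↦2]  zeros at y ∈ {8}
  x = 3: [0↦3, 1↦1, 2↦1, 3↦2, 4↦3, 5↦3, 6↦1, 7↦7, 8↦9, 9↦6, 10↦8]  zeros at y ∈ ∅
  x = 4: [0↦1, 1↦2, 2↦9, 3↦10, 4↦4, 5↦1, 6↦0, 7↦0, 8↦0, 9↦10, 10↦7]  zeros at y ∈ {6, 7, 8}
  x = 5: [0↦8, 1↦1, 2↦4, 3↦5, 4↦3, 5↦8, 6↦8, 7↦2, 8↦0, 9↦1, 10↦4]  zeros at y ∈ {8}
  x = 6: [0↦7, 1↦3, 2↦2, 3↦3, 4↦5, 5↦7, 6↦8, 7↦7, 8↦3, 9↦6, 10↦4]  zeros at y ∈ ∅
  x = 7: [0↦3, 1↦2, 2↦8, 3↦9, 4↦4, 5↦3, 6↦5, 7↦9, 8↦3, 9↦8, 10↦1]  zeros at y ∈ ∅
  x = 8: [0↦1, 1↦3, 2↦5, 3↦6, 4↦5, 5↦1, 6↦4, 7↦2, 8↦5, 9↦1, 10↦0]  zeros at y ∈ {10}
  x = 9: [0↦6, 1↦0, 2↦9, 3↦10, 4↦2, 5↦6, 6↦10, 7↦2, 8↦3, 9↦1, 10↦6]  zeros at y ∈ {1}
  x = 10: [0↦1, 1↦9, 2↦3, 3↦4, 4↦0, 5↦1, 6↦6, 7↦3, 8↦2, 9↦2, 10↦2]  zeros at y ∈ {4}
Collecting zeros: affine points = {(2, 8), (4, 6), (4, 7), (4, 8), (5, 8), (8, 10), (9, 1), (10, 4)}.
Total count |C(F_11)_aff| = 8.


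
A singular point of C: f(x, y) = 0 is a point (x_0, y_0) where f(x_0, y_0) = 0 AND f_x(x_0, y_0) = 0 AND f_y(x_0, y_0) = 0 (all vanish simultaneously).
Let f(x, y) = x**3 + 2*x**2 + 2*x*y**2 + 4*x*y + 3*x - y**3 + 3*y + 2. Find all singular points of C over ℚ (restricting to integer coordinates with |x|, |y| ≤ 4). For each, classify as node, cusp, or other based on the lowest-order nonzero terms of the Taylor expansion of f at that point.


Singular points: {(-1, -1)}; classification: node.

Compute partial derivatives:
  f_x = 3*x**2 + 4*x + 2*y**2 + 4*y + 3.
  f_y = 4*x*y + 4*x - 3*y**2 + 3.
Scan x_0 ∈ {−4, ..., 4}. For each x_0, f_y(x_0, y) is a polynomial in y; find its integer roots y ∈ {−4, ..., 4}, then test f_x and f at those candidates.
  x = -4: f_y(-4, y) = -3*y**2 - 16*y - 13; vanishes at y ∈ {-1}. (-4, -1): f_x = 33 ≠ 0.
  x = -3: f_y(-3, y) = -3*y**2 - 12*y - 9; vanishes at y ∈ {-3, -1}. (-3, -3): f_x = 24 ≠ 0; (-3, -1): f_x = 16 ≠ 0.
  x = -2: f_y(-2, y) = -3*y**2 - 8*y - 5; vanishes at y ∈ {-1}. (-2, -1): f_x = 5 ≠ 0.
  x = -1: f_y(-1, y) = -3*y**2 - 4*y - 1; vanishes at y ∈ {-1}. (-1, -1): f_x = 0, f = 0 — SINGULAR.
  x = 0: f_y(0, y) = 3 - 3*y**2; vanishes at y ∈ {-1, 1}. (0, -1): f_x = 1 ≠ 0; (0, 1): f_x = 9 ≠ 0.
  x = 1: f_y(1, y) = -3*y**2 + 4*y + 7; vanishes at y ∈ {-1}. (1, -1): f_x = 8 ≠ 0.
  x = 2: f_y(2, y) = -3*y**2 + 8*y + 11; vanishes at y ∈ {-1}. (2, -1): f_x = 21 ≠ 0.
  x = 3: f_y(3, y) = -3*y**2 + 12*y + 15; vanishes at y ∈ {-1}. (3, -1): f_x = 40 ≠ 0.
  x = 4: f_y(4, y) = -3*y**2 + 16*y + 19; vanishes at y ∈ {-1}. (4, -1): f_x = 65 ≠ 0.
Only singular point on the grid: (-1, -1).
Classify: substitute x = -1 + u, y = -1 + v and expand: f = u**3 - u**2 + 2*u*v**2 - v**3 + v**2.
No constant or linear terms (consistent with a singular point). Quadratic part: -u**2 + v**2. Cubic part: u**3 + 2*u*v**2 - v**3.
The quadratic part v**2 - u**2 = (v − u)(v + u) splits into two distinct linear factors, so there are two distinct tangent lines y − -1 = ±(x − -1) — this is a node (ordinary double point).
Classification: node.


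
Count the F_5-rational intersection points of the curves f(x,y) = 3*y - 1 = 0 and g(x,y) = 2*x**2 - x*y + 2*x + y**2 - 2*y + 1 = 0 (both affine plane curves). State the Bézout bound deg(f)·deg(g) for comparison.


Common zeros: ∅; count = 0; Bézout bound = 2.

deg(f) = 1, deg(g) = 2, so Bézout bound = 2.
Scan x ∈ F_5. For each x, list the y ∈ F_5 with f(x, y) ≡ 0 and those with g(x, y) ≡ 0 (mod 5); the common zeros in that column are the intersection.
  x = 0: f ≡ 0 at y ∈ {2}; g ≡ 0 at y ∈ {1}; common: ∅.
  x = 1: f ≡ 0 at y ∈ {2}; g ≡ 0 at y ∈ {0, 3}; common: ∅.
  x = 2: f ≡ 0 at y ∈ {2}; g ≡ 0 at y ∈ {1, 3}; common: ∅.
  x = 3: f ≡ 0 at y ∈ {2}; g ≡ 0 at y ∈ {0}; common: ∅.
  x = 4: f ≡ 0 at y ∈ {2}; g ≡ 0 at y ∈ ∅; common: ∅.
Collecting: common zeros = ∅, so the count is 0.
Comparison with the Bézout bound: 0 ≤ 2 = deg(f)·deg(g), as expected for curves with no common component (the affine F_5-count falls short of the bound because intersections may lie at infinity, over extension fields, or carry multiplicity).


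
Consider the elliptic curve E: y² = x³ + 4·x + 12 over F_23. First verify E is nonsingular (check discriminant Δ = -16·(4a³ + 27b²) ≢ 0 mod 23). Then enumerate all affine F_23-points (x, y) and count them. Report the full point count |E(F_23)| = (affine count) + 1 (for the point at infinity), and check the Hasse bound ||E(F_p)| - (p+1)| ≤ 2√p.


Affine points = {(0, 9), (0, 14), (4, 0), (8, 2), (8, 21), (9, 8), (9, 15), (14, 11), (14, 12), (16, 3), (16, 20), (17, 5), (17, 18), (19, 1), (19, 22)}; affine count = 15; |E(F_23)| = 16.

Discriminant check: Δ ∝ 4a³ + 27b² = 4·4³ + 27·12² = 4·64 + 27·144 ≡ 4 (mod 23). Nonzero ⇒ E is nonsingular.
For each x ∈ F_23, compute rhs = x³ + 4·x + 12 mod 23, then count y ∈ F_23 with y² ≡ rhs.
  x = 0: rhs = 12, matching y values: 9, 14 (2 points).
  x = 1: rhs = 17, matching y values: none (0 points).
  x = 2: rhs = 5, matching y values: none (0 points).
  x = 3: rhs = 5, matching y values: none (0 points).
  x = 4: rhs = 0, matching y values: 0 (1 points).
  x = 5: rhs = 19, matching y values: none (0 points).
  x = 6: rhs = 22, matching y values: none (0 points).
  x = 7: rhs = 15, matching y values: none (0 points).
  x = 8: rhs = 4, matching y values: 2, 21 (2 points).
  x = 9: rhs = 18, matching y values: 8, 15 (2 points).
  x = 10: rhs = 17, matching y values: none (0 points).
  x = 11: rhs = 7, matching y values: none (0 points).
  x = 12: rhs = 17, matching y values: none (0 points).
  x = 13: rhs = 7, matching y values: none (0 points).
  x = 14: rhs = 6, matching y values: 11, 12 (2 points).
  x = 15: rhs = 20, matching y values: none (0 points).
  x = 16: rhs = 9, matching y values: 3, 20 (2 points).
  x = 17: rhs = 2, matching y values: 5, 18 (2 points).
  x = 18: rhs = 5, matching y values: none (0 points).
  x = 19: rhs = 1, matching y values: 1, 22 (2 points).
  x = 20: rhs = 19, matching y values: none (0 points).
  x = 21: rhs = 19, matching y values: none (0 points).
  x = 22: rhs = 7, matching y values: none (0 points).
Total affine count: 15.
Full point count |E(F_23)| = 15 + 1 = 16.
Hasse bound: |16 − (23+1)| = |-8| = 8 ≤ 2√23 ≈ 9.5917 ✓.


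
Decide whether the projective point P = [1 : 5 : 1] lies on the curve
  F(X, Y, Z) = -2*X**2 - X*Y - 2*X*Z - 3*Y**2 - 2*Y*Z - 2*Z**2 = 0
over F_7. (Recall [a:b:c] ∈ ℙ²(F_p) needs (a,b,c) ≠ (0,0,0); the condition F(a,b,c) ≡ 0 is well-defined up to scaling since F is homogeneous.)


F(1,5,1) ≡ 2 (mod 7); P is NOT on the curve.

Evaluate F(1, 5, 1) term-by-term (mod 7).
  -2*X**2 ↦ -2·1·1·1 = -2
  -X*Y ↦ -1·1·5·1 = -5
  -2*X*Z ↦ -2·1·1·1 = -2
  -3*Y**2 ↦ -3·1·25·1 = -75
  -2*Y*Z ↦ -2·1·5·1 = -10
  -2*Z**2 ↦ -2·1·1·1 = -2
Sum: F(1, 5, 1) = (-2) + (-5) + (-2) + (-75) + (-10) + (-2) = -96.
Reducing mod 7: -96 ≡ 2 (mod 7).
Since F(a, b, c) ≡ 2 ≠ 0 (mod 7), P does NOT lie on the curve.


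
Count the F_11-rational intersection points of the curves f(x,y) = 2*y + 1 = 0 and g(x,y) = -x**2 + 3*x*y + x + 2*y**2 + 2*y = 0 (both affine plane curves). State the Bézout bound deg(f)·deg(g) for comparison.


Common zeros: {(2, 5), (3, 5)}; count = 2; Bézout bound = 2.

deg(f) = 1, deg(g) = 2, so Bézout bound = 2.
Scan x ∈ F_11. For each x, list the y ∈ F_11 with f(x, y) ≡ 0 and those with g(x, y) ≡ 0 (mod 11); the common zeros in that column are the intersection.
  x = 0: f ≡ 0 at y ∈ {5}; g ≡ 0 at y ∈ {0, 10}; common: ∅.
  x = 1: f ≡ 0 at y ∈ {5}; g ≡ 0 at y ∈ {0, 3}; common: ∅.
  x = 2: f ≡ 0 at y ∈ {5}; g ≡ 0 at y ∈ {2, 5}; common: {5}.
  x = 3: f ≡ 0 at y ∈ {5}; g ≡ 0 at y ∈ {5, 6}; common: {5}.
  x = 4: f ≡ 0 at y ∈ {5}; g ≡ 0 at y ∈ ∅; common: ∅.
  x = 5: f ≡ 0 at y ∈ {5}; g ≡ 0 at y ∈ {2, 6}; common: ∅.
  x = 6: f ≡ 0 at y ∈ {5}; g ≡ 0 at y ∈ ∅; common: ∅.
  x = 7: f ≡ 0 at y ∈ {5}; g ≡ 0 at y ∈ ∅; common: ∅.
  x = 8: f ≡ 0 at y ∈ {5}; g ≡ 0 at y ∈ ∅; common: ∅.
  x = 9: f ≡ 0 at y ∈ {5}; g ≡ 0 at y ∈ {3, 10}; common: ∅.
  x = 10: f ≡ 0 at y ∈ {5}; g ≡ 0 at y ∈ ∅; common: ∅.
Collecting: common zeros = {(2, 5), (3, 5)}, so the count is 2.
Comparison with the Bézout bound: 2 ≤ 2 = deg(f)·deg(g), as expected for curves with no common component (the bound is attained).


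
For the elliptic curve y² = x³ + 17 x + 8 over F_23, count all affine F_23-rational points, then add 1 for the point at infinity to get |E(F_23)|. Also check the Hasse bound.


Affine points = {(0, 10), (0, 13), (1, 7), (1, 16), (2, 2), (2, 21), (4, 5), (4, 18), (6, 2), (6, 21), (8, 9), (8, 14), (9, 4), (9, 19), (11, 10), (11, 13), (12, 10), (12, 13), (14, 0), (15, 2), (15, 21), (16, 11), (16, 12), (17, 9), (17, 14), (21, 9), (21, 14), (22, 6), (22, 17)}; affine count = 29; |E(F_23)| = 30.

Discriminant check: Δ ∝ 4a³ + 27b² = 4·17³ + 27·8² = 4·4913 + 27·64 ≡ 13 (mod 23). Nonzero ⇒ E is nonsingular.
For each x ∈ F_23, compute rhs = x³ + 17·x + 8 mod 23, then count y ∈ F_23 with y² ≡ rhs.
  x = 0: rhs = 8, matching y values: 10, 13 (2 points).
  x = 1: rhs = 3, matching y values: 7, 16 (2 points).
  x = 2: rhs = 4, matching y values: 2, 21 (2 points).
  x = 3: rhs = 17, matching y values: none (0 points).
  x = 4: rhs = 2, matching y values: 5, 18 (2 points).
  x = 5: rhs = 11, matching y values: none (0 points).
  x = 6: rhs = 4, matching y values: 2, 21 (2 points).
  x = 7: rhs = 10, matching y values: none (0 points).
  x = 8: rhs = 12, matching y values: 9, 14 (2 points).
  x = 9: rhs = 16, matching y values: 4, 19 (2 points).
  x = 10: rhs = 5, matching y values: none (0 points).
  x = 11: rhs = 8, matching y values: 10, 13 (2 points).
  x = 12: rhs = 8, matching y values: 10, 13 (2 points).
  x = 13: rhs = 11, matching y values: none (0 points).
  x = 14: rhs = 0, matching y values: 0 (1 points).
  x = 15: rhs = 4, matching y values: 2, 21 (2 points).
  x = 16: rhs = 6, matching y values: 11, 12 (2 points).
  x = 17: rhs = 12, matching y values: 9, 14 (2 points).
  x = 18: rhs = 5, matching y values: none (0 points).
  x = 19: rhs = 14, matching y values: none (0 points).
  x = 20: rhs = 22, matching y values: none (0 points).
  x = 21: rhs = 12, matching y values: 9, 14 (2 points).
  x = 22: rhs = 13, matching y values: 6, 17 (2 points).
Total affine count: 29.
Full point count |E(F_23)| = 29 + 1 = 30.
Hasse bound: |30 − (23+1)| = |6| = 6 ≤ 2√23 ≈ 9.5917 ✓.


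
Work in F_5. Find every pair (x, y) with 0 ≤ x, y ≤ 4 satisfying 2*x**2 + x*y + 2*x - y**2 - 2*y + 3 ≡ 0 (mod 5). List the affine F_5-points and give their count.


Affine F_5-points: {(0, 1), (0, 2), (1, 1), (1, 3), (2, 0), (3, 2), (3, 4), (4, 3), (4, 4)}; count = 9.

For each of the 25 pairs (x, y) ∈ F_5², evaluate f(x, y) mod 5. Record the zeros.
  x = 0: [0↦3, 1↦0, 2↦0, 3↦3, 4↦4]  zeros at y ∈ {1, 2}
  x = 1: [0↦2, 1↦0, 2↦1, 3↦0, 4↦2]  zeros at y ∈ {1, 3}
  x = 2: [0↦0, 1↦4, 2↦1, 3↦1, 4↦4]  zeros at y ∈ {0}
  x = 3: [0↦2, 1↦2, 2↦0, 3↦1, 4↦0]  zeros at y ∈ {2, 4}
  x = 4: [0↦3, 1↦4, 2↦3, 3↦0, 4↦0]  zeros at y ∈ {3, 4}
Collecting zeros: affine points = {(0, 1), (0, 2), (1, 1), (1, 3), (2, 0), (3, 2), (3, 4), (4, 3), (4, 4)}.
Total count |C(F_5)_aff| = 9.


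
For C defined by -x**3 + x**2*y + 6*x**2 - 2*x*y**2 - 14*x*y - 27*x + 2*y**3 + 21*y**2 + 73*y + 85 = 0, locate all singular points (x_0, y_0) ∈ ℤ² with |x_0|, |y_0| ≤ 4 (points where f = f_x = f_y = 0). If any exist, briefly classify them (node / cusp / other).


Singular points: {(1, -3)}; classification: cusp.

Compute partial derivatives:
  f_x = -3*x**2 + 2*x*y + 12*x - 2*y**2 - 14*y - 27.
  f_y = x**2 - 4*x*y - 14*x + 6*y**2 + 42*y + 73.
Scan x_0 ∈ {−4, ..., 4}. For each x_0, f_y(x_0, y) is a polynomial in y; find its integer roots y ∈ {−4, ..., 4}, then test f_x and f at those candidates.
  x = -4: f_y(-4, y) = 6*y**2 + 58*y + 145; no integer root y with |y| ≤ 4.
  x = -3: f_y(-3, y) = 6*y**2 + 54*y + 124; no integer root y with |y| ≤ 4.
  x = -2: f_y(-2, y) = 6*y**2 + 50*y + 105; no integer root y with |y| ≤ 4.
  x = -1: f_y(-1, y) = 6*y**2 + 46*y + 88; vanishes at y ∈ {-4}. (-1, -4): f_x = -10 ≠ 0.
  x = 0: f_y(0, y) = 6*y**2 + 42*y + 73; no integer root y with |y| ≤ 4.
  x = 1: f_y(1, y) = 6*y**2 + 38*y + 60; vanishes at y ∈ {-3}. (1, -3): f_x = 0, f = 0 — SINGULAR.
  x = 2: f_y(2, y) = 6*y**2 + 34*y + 49; no integer root y with |y| ≤ 4.
  x = 3: f_y(3, y) = 6*y**2 + 30*y + 40; no integer root y with |y| ≤ 4.
  x = 4: f_y(4, y) = 6*y**2 + 26*y + 33; no integer root y with |y| ≤ 4.
Only singular point on the grid: (1, -3).
Classify: substitute x = 1 + u, y = -3 + v and expand: f = -u**3 + u**2*v - 2*u*v**2 + 2*v**3 + v**2.
No constant or linear terms (consistent with a singular point). Quadratic part: v**2. Cubic part: -u**3 + u**2*v - 2*u*v**2 + 2*v**3.
The quadratic part v**2 is a perfect square, so there is a single (double) tangent line v = 0, i.e. y = -3. Restricting the cubic part to that line (v = 0) leaves -u**3 ≠ 0, so f is not divisible by v and the branch is v² ≈ u**3 to lowest order — this is a cusp.
Classification: cusp.
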